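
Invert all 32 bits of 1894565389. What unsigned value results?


1894565389 ^ 4294967295 = 2400401906

2400401906


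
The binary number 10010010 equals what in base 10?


10010010 in decimal = 146

146


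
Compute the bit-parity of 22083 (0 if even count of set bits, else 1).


0b101011001000011 has 7 ones => parity 1

1


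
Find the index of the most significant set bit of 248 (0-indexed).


0b11111000. Highest set bit at position 7

7


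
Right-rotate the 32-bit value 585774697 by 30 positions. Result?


Rotate 0b100010111010100011011001101001 right by 30 (32-bit) = 0b10001011101010001101100110100100 = 2343098788

2343098788


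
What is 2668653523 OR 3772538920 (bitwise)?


0b10011111000100000110101111010011 | 0b11100000110111000110000000101000 = 0b11111111110111000110101111111011 = 4292635643

4292635643


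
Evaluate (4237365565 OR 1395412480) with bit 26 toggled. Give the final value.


Step 1: 4237365565 | 1395412480 = 4290600765
Step 2: 4290600765 ^ (1 << 26) = 4290600765 ^ 67108864 = 4223491901

4223491901


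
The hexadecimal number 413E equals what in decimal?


413E hex = 16702 decimal

16702


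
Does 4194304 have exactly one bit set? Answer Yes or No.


0b10000000000000000000000. Only one bit set => Yes

Yes


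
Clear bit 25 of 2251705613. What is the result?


2251705613 & ~(1 << 25) = 2218151181

2218151181


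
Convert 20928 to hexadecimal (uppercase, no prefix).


20928 = 51C0 hex

51C0


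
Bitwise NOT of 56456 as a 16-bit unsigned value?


~0b1101110010001000 = 0b10001101110111 = 9079 (16-bit unsigned)

9079


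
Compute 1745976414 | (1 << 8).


1745976414 | (1 << 8) = 1745976414 | 256 = 1745976670

1745976670


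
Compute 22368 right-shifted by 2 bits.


0b101011101100000 >> 2 = 0b1010111011000 = 5592

5592


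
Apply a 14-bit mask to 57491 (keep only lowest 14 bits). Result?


57491 & 16383 = 8339

8339


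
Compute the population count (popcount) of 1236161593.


0b1001001101011100101010000111001 has 15 set bits

15


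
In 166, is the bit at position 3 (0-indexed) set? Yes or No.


0b10100110, bit 3 = 0. No

No


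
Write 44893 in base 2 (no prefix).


44893 = 1010111101011101 in binary

1010111101011101


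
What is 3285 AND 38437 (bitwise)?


0b110011010101 & 0b1001011000100101 = 0b10000000101 = 1029

1029


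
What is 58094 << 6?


0b1110001011101110 << 6 = 0b1110001011101110000000 = 3718016

3718016


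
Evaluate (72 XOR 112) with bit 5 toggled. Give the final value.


Step 1: 72 ^ 112 = 56
Step 2: 56 ^ (1 << 5) = 56 ^ 32 = 24

24


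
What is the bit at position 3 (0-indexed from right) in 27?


0b11011, position 3 = 1

1


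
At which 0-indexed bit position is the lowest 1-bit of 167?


0b10100111. Lowest set bit at position 0

0


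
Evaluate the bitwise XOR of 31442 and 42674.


0b111101011010010 ^ 0b1010011010110010 = 0b1101110001100000 = 56416

56416


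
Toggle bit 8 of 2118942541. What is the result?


2118942541 ^ (1 << 8) = 2118942541 ^ 256 = 2118942285

2118942285


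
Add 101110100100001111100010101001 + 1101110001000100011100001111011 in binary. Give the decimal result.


101110100100001111100010101001 + 1101110001000100011100001111011 = 10011100101100110011000100100100 = 2628989220

2628989220


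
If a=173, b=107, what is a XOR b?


173 ^ 107 = 198

198


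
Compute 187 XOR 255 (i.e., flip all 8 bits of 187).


187 ^ 255 = 68

68


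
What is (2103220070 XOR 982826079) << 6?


Step 1: 2103220070 ^ 982826079 = 1204300601
Step 2: 1204300601 << 6 = 77075238464

77075238464


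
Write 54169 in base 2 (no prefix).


54169 = 1101001110011001 in binary

1101001110011001


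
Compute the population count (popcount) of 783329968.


0b101110101100001010101010110000 has 14 set bits

14


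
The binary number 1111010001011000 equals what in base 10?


1111010001011000 in decimal = 62552

62552


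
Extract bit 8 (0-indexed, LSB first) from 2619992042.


0b10011100001010011110011111101010, position 8 = 1

1


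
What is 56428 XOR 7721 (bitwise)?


0b1101110001101100 ^ 0b1111000101001 = 0b1100001001000101 = 49733

49733


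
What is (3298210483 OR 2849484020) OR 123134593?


Step 1: 3298210483 | 2849484020 = 3990339319
Step 2: 3990339319 | 123134593 = 4023910135

4023910135


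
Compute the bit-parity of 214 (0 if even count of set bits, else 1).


0b11010110 has 5 ones => parity 1

1


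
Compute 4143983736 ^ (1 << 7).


4143983736 ^ (1 << 7) = 4143983736 ^ 128 = 4143983864

4143983864


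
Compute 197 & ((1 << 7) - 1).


197 & 127 = 69

69


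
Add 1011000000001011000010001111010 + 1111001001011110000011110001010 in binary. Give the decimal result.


1011000000001011000010001111010 + 1111001001011110000011110001010 = 11010001001101001000110000000100 = 3509881860

3509881860


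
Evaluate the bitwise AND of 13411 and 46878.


0b11010001100011 & 0b1011011100011110 = 0b11010000000010 = 13314

13314


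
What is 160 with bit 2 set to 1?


160 | (1 << 2) = 160 | 4 = 164

164


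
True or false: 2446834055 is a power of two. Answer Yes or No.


0b10010001110101111011100110000111. Multiple bits set => No

No


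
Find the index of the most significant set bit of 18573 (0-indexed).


0b100100010001101. Highest set bit at position 14

14


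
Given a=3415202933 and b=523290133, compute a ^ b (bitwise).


3415202933 ^ 523290133 = 3569293920

3569293920


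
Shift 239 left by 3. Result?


0b11101111 << 3 = 0b11101111000 = 1912

1912


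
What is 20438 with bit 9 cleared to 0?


20438 & ~(1 << 9) = 19926

19926


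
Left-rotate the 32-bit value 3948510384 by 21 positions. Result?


Rotate 0b11101011010110010111110010110000 left by 21 (32-bit) = 0b10010110000111010110101100101111 = 2518510383

2518510383


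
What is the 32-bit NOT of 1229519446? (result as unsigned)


~0b1001001010010001111101001010110 = 0b10110110101101110000010110101001 = 3065447849 (32-bit unsigned)

3065447849


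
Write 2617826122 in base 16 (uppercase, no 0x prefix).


2617826122 = 9C08DB4A hex

9C08DB4A


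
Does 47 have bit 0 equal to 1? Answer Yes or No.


0b101111, bit 0 = 1. Yes

Yes


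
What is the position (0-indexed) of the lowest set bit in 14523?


0b11100010111011. Lowest set bit at position 0

0


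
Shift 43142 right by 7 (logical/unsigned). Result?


0b1010100010000110 >> 7 = 0b101010001 = 337

337


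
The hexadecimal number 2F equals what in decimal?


2F hex = 47 decimal

47


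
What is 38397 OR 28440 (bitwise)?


0b1001010111111101 | 0b110111100011000 = 0b1111111111111101 = 65533

65533


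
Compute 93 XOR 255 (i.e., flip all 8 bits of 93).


93 ^ 255 = 162

162


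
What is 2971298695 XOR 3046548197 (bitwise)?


0b10110001000110100110101110000111 ^ 0b10110101100101101010001011100101 = 0b100100011001100100101100010 = 76335458

76335458


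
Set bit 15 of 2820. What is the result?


2820 | (1 << 15) = 2820 | 32768 = 35588

35588


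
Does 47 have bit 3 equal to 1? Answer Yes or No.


0b101111, bit 3 = 1. Yes

Yes


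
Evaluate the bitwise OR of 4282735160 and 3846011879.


0b11111111010001010101101000111000 | 0b11100101001111010111101111100111 = 0b11111111011111010111101111111111 = 4286413823

4286413823


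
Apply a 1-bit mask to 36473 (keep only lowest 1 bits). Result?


36473 & 1 = 1

1


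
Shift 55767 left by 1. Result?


0b1101100111010111 << 1 = 0b11011001110101110 = 111534

111534


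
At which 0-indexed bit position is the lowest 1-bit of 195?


0b11000011. Lowest set bit at position 0

0


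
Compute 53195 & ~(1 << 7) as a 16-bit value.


53195 & ~(1 << 7) = 53067

53067


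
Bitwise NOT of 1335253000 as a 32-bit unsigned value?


~0b1001111100101100101100000001000 = 0b10110000011010011010011111110111 = 2959714295 (32-bit unsigned)

2959714295


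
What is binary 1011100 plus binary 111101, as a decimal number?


1011100 + 111101 = 10011001 = 153

153


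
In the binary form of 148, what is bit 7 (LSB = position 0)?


0b10010100, position 7 = 1

1


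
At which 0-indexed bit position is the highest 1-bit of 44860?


0b1010111100111100. Highest set bit at position 15

15


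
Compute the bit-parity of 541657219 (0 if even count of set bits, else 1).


0b100000010010010000100010000011 has 8 ones => parity 0

0


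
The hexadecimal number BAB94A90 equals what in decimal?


BAB94A90 hex = 3132705424 decimal

3132705424


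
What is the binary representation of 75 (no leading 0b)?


75 = 1001011 in binary

1001011


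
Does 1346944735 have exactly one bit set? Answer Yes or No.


0b1010000010010001011111011011111. Multiple bits set => No

No


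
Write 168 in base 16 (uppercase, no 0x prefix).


168 = A8 hex

A8


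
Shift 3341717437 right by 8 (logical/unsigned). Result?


0b11000111001011101000111110111101 >> 8 = 0b110001110010111010001111 = 13053583

13053583


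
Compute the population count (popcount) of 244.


0b11110100 has 5 set bits

5


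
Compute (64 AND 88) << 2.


Step 1: 64 & 88 = 64
Step 2: 64 << 2 = 256

256


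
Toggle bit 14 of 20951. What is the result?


20951 ^ (1 << 14) = 20951 ^ 16384 = 4567

4567


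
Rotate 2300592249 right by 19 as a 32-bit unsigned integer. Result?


Rotate 0b10001001001000000100000001111001 right by 19 (32-bit) = 0b1000000011110011000100100100 = 135213348

135213348


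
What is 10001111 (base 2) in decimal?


10001111 in decimal = 143

143


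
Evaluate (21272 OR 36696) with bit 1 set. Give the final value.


Step 1: 21272 | 36696 = 57176
Step 2: 57176 | (1 << 1) = 57176 | 2 = 57178

57178


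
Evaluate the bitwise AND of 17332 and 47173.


0b100001110110100 & 0b1011100001000101 = 0b100 = 4

4


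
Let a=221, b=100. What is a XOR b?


221 ^ 100 = 185

185


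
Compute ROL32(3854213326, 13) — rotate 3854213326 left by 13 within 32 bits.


Rotate 0b11100101101110101010000011001110 left by 13 (32-bit) = 0b1010100000110011101110010110111 = 1410981047

1410981047


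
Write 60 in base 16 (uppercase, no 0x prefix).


60 = 3C hex

3C


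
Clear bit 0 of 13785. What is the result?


13785 & ~(1 << 0) = 13784

13784


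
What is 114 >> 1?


0b1110010 >> 1 = 0b111001 = 57

57


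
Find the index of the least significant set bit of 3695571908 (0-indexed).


0b11011100010001011111001111000100. Lowest set bit at position 2

2


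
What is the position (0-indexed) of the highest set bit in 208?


0b11010000. Highest set bit at position 7

7


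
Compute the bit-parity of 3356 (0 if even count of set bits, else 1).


0b110100011100 has 6 ones => parity 0

0


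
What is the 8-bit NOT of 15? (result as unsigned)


~0b1111 = 0b11110000 = 240 (8-bit unsigned)

240


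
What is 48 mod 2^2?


48 & 3 = 0

0


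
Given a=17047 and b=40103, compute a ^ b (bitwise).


17047 ^ 40103 = 56880

56880


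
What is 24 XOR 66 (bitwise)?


0b11000 ^ 0b1000010 = 0b1011010 = 90

90


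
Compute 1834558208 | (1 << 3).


1834558208 | (1 << 3) = 1834558208 | 8 = 1834558216

1834558216


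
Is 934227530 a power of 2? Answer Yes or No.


0b110111101011110010111001001010. Multiple bits set => No

No


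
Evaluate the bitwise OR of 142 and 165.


0b10001110 | 0b10100101 = 0b10101111 = 175

175


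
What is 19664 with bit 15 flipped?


19664 ^ (1 << 15) = 19664 ^ 32768 = 52432

52432


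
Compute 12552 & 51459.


0b11000100001000 & 0b1100100100000011 = 0b100000000 = 256

256


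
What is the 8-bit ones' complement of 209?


209 ^ 255 = 46

46


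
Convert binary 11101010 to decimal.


11101010 in decimal = 234

234


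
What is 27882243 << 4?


0b1101010010111001100000011 << 4 = 0b11010100101110011000000110000 = 446115888

446115888


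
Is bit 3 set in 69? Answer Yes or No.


0b1000101, bit 3 = 0. No

No


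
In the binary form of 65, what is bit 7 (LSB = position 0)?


0b1000001, position 7 = 0

0


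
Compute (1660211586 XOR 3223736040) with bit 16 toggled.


Step 1: 1660211586 ^ 3223736040 = 2731712362
Step 2: 2731712362 ^ (1 << 16) = 2731712362 ^ 65536 = 2731777898

2731777898


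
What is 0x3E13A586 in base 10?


3E13A586 hex = 1041474950 decimal

1041474950


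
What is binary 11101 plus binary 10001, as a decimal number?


11101 + 10001 = 101110 = 46

46


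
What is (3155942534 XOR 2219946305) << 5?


Step 1: 3155942534 ^ 2219946305 = 944401863
Step 2: 944401863 << 5 = 30220859616

30220859616


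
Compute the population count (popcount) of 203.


0b11001011 has 5 set bits

5


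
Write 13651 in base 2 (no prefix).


13651 = 11010101010011 in binary

11010101010011


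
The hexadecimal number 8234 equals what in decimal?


8234 hex = 33332 decimal

33332


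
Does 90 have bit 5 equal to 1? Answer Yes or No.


0b1011010, bit 5 = 0. No

No


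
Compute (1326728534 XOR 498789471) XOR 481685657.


Step 1: 1326728534 ^ 498789471 = 1387178249
Step 2: 1387178249 ^ 481685657 = 1310415248

1310415248


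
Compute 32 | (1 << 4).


32 | (1 << 4) = 32 | 16 = 48

48


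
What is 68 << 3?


0b1000100 << 3 = 0b1000100000 = 544

544


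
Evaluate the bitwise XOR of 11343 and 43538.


0b10110001001111 ^ 0b1010101000010010 = 0b1000011001011101 = 34397

34397


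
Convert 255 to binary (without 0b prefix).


255 = 11111111 in binary

11111111


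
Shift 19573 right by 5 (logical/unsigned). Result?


0b100110001110101 >> 5 = 0b1001100011 = 611

611


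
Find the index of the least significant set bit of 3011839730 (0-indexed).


0b10110011100001010000011011110010. Lowest set bit at position 1

1


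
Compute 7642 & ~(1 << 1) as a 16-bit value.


7642 & ~(1 << 1) = 7640

7640


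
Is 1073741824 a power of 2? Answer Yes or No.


0b1000000000000000000000000000000. Only one bit set => Yes

Yes


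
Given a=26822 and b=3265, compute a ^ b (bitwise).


26822 ^ 3265 = 25607

25607


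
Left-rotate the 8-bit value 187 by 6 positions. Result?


Rotate 0b10111011 left by 6 (8-bit) = 0b11101110 = 238

238


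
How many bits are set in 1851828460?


0b1101110011000001010100011101100 has 15 set bits

15


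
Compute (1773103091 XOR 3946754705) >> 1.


Step 1: 1773103091 ^ 3946754705 = 2190595426
Step 2: 2190595426 >> 1 = 1095297713

1095297713


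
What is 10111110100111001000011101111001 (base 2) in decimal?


10111110100111001000011101111001 in decimal = 3197929337

3197929337


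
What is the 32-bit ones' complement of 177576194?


177576194 ^ 4294967295 = 4117391101

4117391101


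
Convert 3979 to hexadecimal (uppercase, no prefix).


3979 = F8B hex

F8B


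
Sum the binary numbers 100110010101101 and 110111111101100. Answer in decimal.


100110010101101 + 110111111101100 = 1011110010011001 = 48281

48281


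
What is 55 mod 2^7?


55 & 127 = 55

55


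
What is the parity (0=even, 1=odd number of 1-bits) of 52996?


0b1100111100000100 has 7 ones => parity 1

1


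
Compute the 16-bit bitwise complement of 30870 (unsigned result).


~0b111100010010110 = 0b1000011101101001 = 34665 (16-bit unsigned)

34665


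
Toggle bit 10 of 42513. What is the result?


42513 ^ (1 << 10) = 42513 ^ 1024 = 41489

41489


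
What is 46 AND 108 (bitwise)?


0b101110 & 0b1101100 = 0b101100 = 44

44


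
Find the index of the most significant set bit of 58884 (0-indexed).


0b1110011000000100. Highest set bit at position 15

15


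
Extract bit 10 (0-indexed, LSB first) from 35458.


0b1000101010000010, position 10 = 0

0


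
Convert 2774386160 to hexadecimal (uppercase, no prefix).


2774386160 = A55DC5F0 hex

A55DC5F0


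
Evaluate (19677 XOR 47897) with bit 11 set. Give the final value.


Step 1: 19677 ^ 47897 = 63428
Step 2: 63428 | (1 << 11) = 63428 | 2048 = 65476

65476


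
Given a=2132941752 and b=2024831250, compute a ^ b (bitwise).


2132941752 ^ 2024831250 = 127034026

127034026


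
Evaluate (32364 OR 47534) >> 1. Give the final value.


Step 1: 32364 | 47534 = 65518
Step 2: 65518 >> 1 = 32759

32759


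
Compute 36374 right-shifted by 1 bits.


0b1000111000010110 >> 1 = 0b100011100001011 = 18187

18187


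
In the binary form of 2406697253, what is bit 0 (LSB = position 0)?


0b10001111011100110100100100100101, position 0 = 1

1


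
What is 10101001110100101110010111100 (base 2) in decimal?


10101001110100101110010111100 in decimal = 356146364

356146364


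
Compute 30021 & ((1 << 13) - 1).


30021 & 8191 = 5445

5445


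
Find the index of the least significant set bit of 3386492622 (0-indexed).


0b11001001110110011100011011001110. Lowest set bit at position 1

1


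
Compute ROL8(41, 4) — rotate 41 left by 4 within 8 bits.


Rotate 0b101001 left by 4 (8-bit) = 0b10010010 = 146

146


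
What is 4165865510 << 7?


0b11111000010011100001000000100110 << 7 = 0b111110000100111000010000001001100000000 = 533230785280

533230785280


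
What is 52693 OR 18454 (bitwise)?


0b1100110111010101 | 0b100100000010110 = 0b1100110111010111 = 52695

52695


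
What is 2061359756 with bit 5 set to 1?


2061359756 | (1 << 5) = 2061359756 | 32 = 2061359788

2061359788


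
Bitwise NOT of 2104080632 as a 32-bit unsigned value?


~0b1111101011010011011100011111000 = 0b10000010100101100100011100000111 = 2190886663 (32-bit unsigned)

2190886663


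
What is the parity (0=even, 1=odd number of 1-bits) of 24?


0b11000 has 2 ones => parity 0

0


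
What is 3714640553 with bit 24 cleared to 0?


3714640553 & ~(1 << 24) = 3697863337

3697863337


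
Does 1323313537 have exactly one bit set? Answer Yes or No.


0b1001110111000000010100110000001. Multiple bits set => No

No


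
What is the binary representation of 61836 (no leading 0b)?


61836 = 1111000110001100 in binary

1111000110001100


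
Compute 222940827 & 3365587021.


0b1101010010011100111010011011 & 0b11001000100110101100100001001101 = 0b1000000010001100100000001001 = 134793225

134793225


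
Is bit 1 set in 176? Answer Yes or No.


0b10110000, bit 1 = 0. No

No


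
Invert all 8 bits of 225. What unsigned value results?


225 ^ 255 = 30

30


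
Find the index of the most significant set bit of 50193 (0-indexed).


0b1100010000010001. Highest set bit at position 15

15


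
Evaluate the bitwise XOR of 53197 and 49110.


0b1100111111001101 ^ 0b1011111111010110 = 0b111000000011011 = 28699

28699


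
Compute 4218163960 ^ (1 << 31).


4218163960 ^ (1 << 31) = 4218163960 ^ 2147483648 = 2070680312

2070680312


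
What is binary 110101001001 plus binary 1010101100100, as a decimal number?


110101001001 + 1010101100100 = 10001010101101 = 8877

8877


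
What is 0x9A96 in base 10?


9A96 hex = 39574 decimal

39574


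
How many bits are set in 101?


0b1100101 has 4 set bits

4


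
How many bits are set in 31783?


0b111110000100111 has 9 set bits

9


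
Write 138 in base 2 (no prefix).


138 = 10001010 in binary

10001010


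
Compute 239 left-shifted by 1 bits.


0b11101111 << 1 = 0b111011110 = 478

478


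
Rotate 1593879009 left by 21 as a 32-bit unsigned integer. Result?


Rotate 0b1011111000000001010100111100001 left by 21 (32-bit) = 0b111100001010111110000000010101 = 1009508373

1009508373


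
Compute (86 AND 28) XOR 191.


Step 1: 86 & 28 = 20
Step 2: 20 ^ 191 = 171

171


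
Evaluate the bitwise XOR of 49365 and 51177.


0b1100000011010101 ^ 0b1100011111101001 = 0b11100111100 = 1852

1852


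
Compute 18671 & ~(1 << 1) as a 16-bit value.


18671 & ~(1 << 1) = 18669

18669


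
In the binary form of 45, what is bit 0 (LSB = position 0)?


0b101101, position 0 = 1

1


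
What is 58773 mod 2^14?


58773 & 16383 = 9621

9621


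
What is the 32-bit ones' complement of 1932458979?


1932458979 ^ 4294967295 = 2362508316

2362508316


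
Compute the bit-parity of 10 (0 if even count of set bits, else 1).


0b1010 has 2 ones => parity 0

0


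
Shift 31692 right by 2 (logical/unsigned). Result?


0b111101111001100 >> 2 = 0b1111011110011 = 7923

7923


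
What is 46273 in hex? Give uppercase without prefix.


46273 = B4C1 hex

B4C1


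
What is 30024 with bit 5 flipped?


30024 ^ (1 << 5) = 30024 ^ 32 = 30056

30056


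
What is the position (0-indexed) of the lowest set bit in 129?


0b10000001. Lowest set bit at position 0

0


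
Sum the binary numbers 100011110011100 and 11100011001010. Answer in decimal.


100011110011100 + 11100011001010 = 1000000001100110 = 32870

32870


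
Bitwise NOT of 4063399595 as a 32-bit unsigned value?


~0b11110010001100101000111010101011 = 0b1101110011010111000101010100 = 231567700 (32-bit unsigned)

231567700


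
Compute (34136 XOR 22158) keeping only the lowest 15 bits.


Step 1: 34136 ^ 22158 = 54230
Step 2: 54230 & 32767 = 21462

21462


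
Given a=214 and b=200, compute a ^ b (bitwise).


214 ^ 200 = 30

30


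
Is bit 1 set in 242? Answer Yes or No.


0b11110010, bit 1 = 1. Yes

Yes


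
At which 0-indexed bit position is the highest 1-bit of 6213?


0b1100001000101. Highest set bit at position 12

12


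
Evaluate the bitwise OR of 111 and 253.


0b1101111 | 0b11111101 = 0b11111111 = 255

255


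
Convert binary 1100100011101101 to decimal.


1100100011101101 in decimal = 51437

51437


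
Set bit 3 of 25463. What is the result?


25463 | (1 << 3) = 25463 | 8 = 25471

25471


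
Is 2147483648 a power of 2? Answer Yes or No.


0b10000000000000000000000000000000. Only one bit set => Yes

Yes


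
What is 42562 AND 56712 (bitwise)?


0b1010011001000010 & 0b1101110110001000 = 0b1000010000000000 = 33792

33792


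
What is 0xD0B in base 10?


D0B hex = 3339 decimal

3339


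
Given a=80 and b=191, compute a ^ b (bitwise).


80 ^ 191 = 239

239


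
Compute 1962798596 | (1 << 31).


1962798596 | (1 << 31) = 1962798596 | 2147483648 = 4110282244

4110282244


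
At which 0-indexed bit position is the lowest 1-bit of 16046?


0b11111010101110. Lowest set bit at position 1

1


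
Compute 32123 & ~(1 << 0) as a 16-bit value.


32123 & ~(1 << 0) = 32122

32122


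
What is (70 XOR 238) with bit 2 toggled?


Step 1: 70 ^ 238 = 168
Step 2: 168 ^ (1 << 2) = 168 ^ 4 = 172

172


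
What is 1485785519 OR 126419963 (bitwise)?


0b1011000100011110100100110101111 | 0b111100010010000001111111011 = 0b1011111100011110100101111111111 = 1603226623

1603226623


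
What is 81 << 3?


0b1010001 << 3 = 0b1010001000 = 648

648


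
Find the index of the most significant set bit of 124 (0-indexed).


0b1111100. Highest set bit at position 6

6


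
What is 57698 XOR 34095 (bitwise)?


0b1110000101100010 ^ 0b1000010100101111 = 0b110010001001101 = 25677

25677


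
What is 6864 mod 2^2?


6864 & 3 = 0

0


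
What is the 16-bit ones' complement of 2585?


2585 ^ 65535 = 62950

62950


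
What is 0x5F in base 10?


5F hex = 95 decimal

95


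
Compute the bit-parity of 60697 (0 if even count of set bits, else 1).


0b1110110100011001 has 9 ones => parity 1

1


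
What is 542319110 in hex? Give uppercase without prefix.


542319110 = 20532206 hex

20532206


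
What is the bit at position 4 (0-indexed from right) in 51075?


0b1100011110000011, position 4 = 0

0


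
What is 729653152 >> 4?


0b101011011111011001111110100000 >> 4 = 0b10101101111101100111111010 = 45603322

45603322


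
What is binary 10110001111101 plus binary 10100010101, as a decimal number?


10110001111101 + 10100010101 = 11000110010010 = 12690

12690


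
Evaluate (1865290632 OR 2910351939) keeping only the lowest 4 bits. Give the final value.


Step 1: 1865290632 | 2910351939 = 4018041803
Step 2: 4018041803 & 15 = 11

11


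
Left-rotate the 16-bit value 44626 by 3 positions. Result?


Rotate 0b1010111001010010 left by 3 (16-bit) = 0b111001010010101 = 29333

29333


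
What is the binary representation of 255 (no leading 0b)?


255 = 11111111 in binary

11111111


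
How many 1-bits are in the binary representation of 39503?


0b1001101001001111 has 9 set bits

9


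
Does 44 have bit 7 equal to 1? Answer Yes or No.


0b101100, bit 7 = 0. No

No


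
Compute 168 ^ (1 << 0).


168 ^ (1 << 0) = 168 ^ 1 = 169

169


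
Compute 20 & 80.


0b10100 & 0b1010000 = 0b10000 = 16

16


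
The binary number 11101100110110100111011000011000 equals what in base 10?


11101100110110100111011000011000 in decimal = 3973740056

3973740056


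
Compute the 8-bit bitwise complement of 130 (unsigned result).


~0b10000010 = 0b1111101 = 125 (8-bit unsigned)

125


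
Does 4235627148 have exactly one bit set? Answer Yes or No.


0b11111100011101101000101010001100. Multiple bits set => No

No


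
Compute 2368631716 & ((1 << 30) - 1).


2368631716 & 1073741823 = 221148068

221148068


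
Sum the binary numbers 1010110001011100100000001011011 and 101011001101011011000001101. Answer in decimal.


1010110001011100100000001011011 + 101011001101011011000001101 = 1011011100101001111011001101000 = 1536489064

1536489064


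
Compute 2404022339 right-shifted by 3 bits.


0b10001111010010100111100001000011 >> 3 = 0b10001111010010100111100001000 = 300502792

300502792


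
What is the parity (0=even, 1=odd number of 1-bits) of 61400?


0b1110111111011000 has 11 ones => parity 1

1


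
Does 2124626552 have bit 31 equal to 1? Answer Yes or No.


0b1111110101000110011101001111000, bit 31 = 0. No

No


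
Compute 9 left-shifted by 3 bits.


0b1001 << 3 = 0b1001000 = 72

72


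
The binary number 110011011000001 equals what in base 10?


110011011000001 in decimal = 26305

26305


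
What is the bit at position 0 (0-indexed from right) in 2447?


0b100110001111, position 0 = 1

1


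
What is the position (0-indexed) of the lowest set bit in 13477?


0b11010010100101. Lowest set bit at position 0

0


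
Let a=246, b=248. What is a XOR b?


246 ^ 248 = 14

14


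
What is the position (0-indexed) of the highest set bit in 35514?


0b1000101010111010. Highest set bit at position 15

15


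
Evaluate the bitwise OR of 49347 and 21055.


0b1100000011000011 | 0b101001000111111 = 0b1101001011111111 = 54015

54015


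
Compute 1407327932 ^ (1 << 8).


1407327932 ^ (1 << 8) = 1407327932 ^ 256 = 1407328188

1407328188


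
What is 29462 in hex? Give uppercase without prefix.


29462 = 7316 hex

7316


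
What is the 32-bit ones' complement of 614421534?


614421534 ^ 4294967295 = 3680545761

3680545761


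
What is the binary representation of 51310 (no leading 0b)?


51310 = 1100100001101110 in binary

1100100001101110


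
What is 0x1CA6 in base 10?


1CA6 hex = 7334 decimal

7334


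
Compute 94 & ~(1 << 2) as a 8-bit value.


94 & ~(1 << 2) = 90

90


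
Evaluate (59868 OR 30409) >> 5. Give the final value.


Step 1: 59868 | 30409 = 65501
Step 2: 65501 >> 5 = 2046

2046


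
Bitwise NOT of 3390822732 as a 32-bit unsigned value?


~0b11001010000110111101100101001100 = 0b110101111001000010011010110011 = 904144563 (32-bit unsigned)

904144563


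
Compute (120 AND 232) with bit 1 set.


Step 1: 120 & 232 = 104
Step 2: 104 | (1 << 1) = 104 | 2 = 106

106


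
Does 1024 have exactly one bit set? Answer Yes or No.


0b10000000000. Only one bit set => Yes

Yes


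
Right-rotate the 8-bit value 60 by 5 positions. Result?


Rotate 0b111100 right by 5 (8-bit) = 0b11100001 = 225

225


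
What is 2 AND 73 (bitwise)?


0b10 & 0b1001001 = 0b0 = 0

0


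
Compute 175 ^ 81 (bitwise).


0b10101111 ^ 0b1010001 = 0b11111110 = 254

254


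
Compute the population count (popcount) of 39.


0b100111 has 4 set bits

4


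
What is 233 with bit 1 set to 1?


233 | (1 << 1) = 233 | 2 = 235

235


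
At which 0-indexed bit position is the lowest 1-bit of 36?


0b100100. Lowest set bit at position 2

2


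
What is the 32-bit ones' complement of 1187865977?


1187865977 ^ 4294967295 = 3107101318

3107101318


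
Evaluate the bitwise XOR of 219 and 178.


0b11011011 ^ 0b10110010 = 0b1101001 = 105

105


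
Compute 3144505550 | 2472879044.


0b10111011011011010101100011001110 | 0b10010011011001010010001111000100 = 0b10111011011011010111101111001110 = 3144514510

3144514510


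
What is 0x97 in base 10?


97 hex = 151 decimal

151


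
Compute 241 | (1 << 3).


241 | (1 << 3) = 241 | 8 = 249

249


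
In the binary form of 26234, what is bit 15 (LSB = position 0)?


0b110011001111010, position 15 = 0

0


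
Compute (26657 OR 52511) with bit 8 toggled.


Step 1: 26657 | 52511 = 60735
Step 2: 60735 ^ (1 << 8) = 60735 ^ 256 = 60479

60479


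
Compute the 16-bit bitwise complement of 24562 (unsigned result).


~0b101111111110010 = 0b1010000000001101 = 40973 (16-bit unsigned)

40973


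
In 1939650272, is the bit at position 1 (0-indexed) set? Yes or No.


0b1110011100111001011011011100000, bit 1 = 0. No

No


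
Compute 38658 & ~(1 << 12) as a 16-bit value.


38658 & ~(1 << 12) = 34562

34562


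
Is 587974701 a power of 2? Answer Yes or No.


0b100011000010111100100000101101. Multiple bits set => No

No


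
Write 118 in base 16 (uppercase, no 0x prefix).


118 = 76 hex

76


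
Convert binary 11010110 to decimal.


11010110 in decimal = 214

214


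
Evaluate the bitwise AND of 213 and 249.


0b11010101 & 0b11111001 = 0b11010001 = 209

209


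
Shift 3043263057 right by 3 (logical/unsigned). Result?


0b10110101011001001000001001010001 >> 3 = 0b10110101011001001000001001010 = 380407882

380407882


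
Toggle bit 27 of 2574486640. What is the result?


2574486640 ^ (1 << 27) = 2574486640 ^ 134217728 = 2440268912

2440268912


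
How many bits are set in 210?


0b11010010 has 4 set bits

4


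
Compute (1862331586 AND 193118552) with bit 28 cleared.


Step 1: 1862331586 & 193118552 = 184598592
Step 2: 184598592 & ~(1 << 28) = 184598592

184598592


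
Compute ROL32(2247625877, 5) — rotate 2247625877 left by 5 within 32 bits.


Rotate 0b10000101111110000000110010010101 left by 5 (32-bit) = 0b10111111000000011001001010110000 = 3204551344

3204551344


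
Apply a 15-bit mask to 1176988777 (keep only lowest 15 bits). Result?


1176988777 & 32767 = 27753

27753


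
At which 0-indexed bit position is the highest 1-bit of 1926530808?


0b1110010110101001000011011111000. Highest set bit at position 30

30


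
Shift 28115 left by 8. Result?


0b110110111010011 << 8 = 0b11011011101001100000000 = 7197440

7197440


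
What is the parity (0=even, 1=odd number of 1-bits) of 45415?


0b1011000101100111 has 9 ones => parity 1

1


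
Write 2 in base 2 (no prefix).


2 = 10 in binary

10


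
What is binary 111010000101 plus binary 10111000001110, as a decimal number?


111010000101 + 10111000001110 = 11110010010011 = 15507

15507


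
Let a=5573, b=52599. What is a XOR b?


5573 ^ 52599 = 55474

55474


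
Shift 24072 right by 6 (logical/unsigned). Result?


0b101111000001000 >> 6 = 0b101111000 = 376

376


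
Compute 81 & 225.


0b1010001 & 0b11100001 = 0b1000001 = 65

65


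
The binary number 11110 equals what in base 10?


11110 in decimal = 30

30


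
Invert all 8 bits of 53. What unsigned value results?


53 ^ 255 = 202

202


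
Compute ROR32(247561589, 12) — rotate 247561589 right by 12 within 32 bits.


Rotate 0b1110110000010111110101110101 right by 12 (32-bit) = 0b11010111010100001110110000010111 = 3612404759

3612404759


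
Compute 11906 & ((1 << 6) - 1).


11906 & 63 = 2

2


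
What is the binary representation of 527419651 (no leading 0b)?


527419651 = 11111011011111100100100000011 in binary

11111011011111100100100000011


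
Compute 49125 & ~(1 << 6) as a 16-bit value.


49125 & ~(1 << 6) = 49061

49061


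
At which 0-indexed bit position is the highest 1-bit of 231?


0b11100111. Highest set bit at position 7

7


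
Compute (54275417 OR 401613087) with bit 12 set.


Step 1: 54275417 | 401613087 = 402402655
Step 2: 402402655 | (1 << 12) = 402402655 | 4096 = 402406751

402406751


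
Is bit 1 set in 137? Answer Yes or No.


0b10001001, bit 1 = 0. No

No


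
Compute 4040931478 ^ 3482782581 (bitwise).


0b11110000110110111011100010010110 ^ 0b11001111100101110000101101110101 = 0b111111010011001011001111100011 = 1061991395

1061991395


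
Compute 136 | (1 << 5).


136 | (1 << 5) = 136 | 32 = 168

168


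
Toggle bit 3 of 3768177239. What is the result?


3768177239 ^ (1 << 3) = 3768177239 ^ 8 = 3768177247

3768177247


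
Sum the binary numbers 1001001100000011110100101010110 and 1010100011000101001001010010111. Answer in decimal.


1001001100000011110100101010110 + 1010100011000101001001010010111 = 10011101111001000111101111101101 = 2648996845

2648996845


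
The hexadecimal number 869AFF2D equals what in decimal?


869AFF2D hex = 2258304813 decimal

2258304813


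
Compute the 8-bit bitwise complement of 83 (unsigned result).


~0b1010011 = 0b10101100 = 172 (8-bit unsigned)

172


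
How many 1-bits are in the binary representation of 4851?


0b1001011110011 has 8 set bits

8


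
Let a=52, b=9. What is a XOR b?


52 ^ 9 = 61

61


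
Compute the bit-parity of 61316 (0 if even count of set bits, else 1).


0b1110111110000100 has 9 ones => parity 1

1


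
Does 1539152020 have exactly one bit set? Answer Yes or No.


0b1011011101111011001100010010100. Multiple bits set => No

No


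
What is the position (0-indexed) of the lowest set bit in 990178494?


0b111011000001001110110010111110. Lowest set bit at position 1

1


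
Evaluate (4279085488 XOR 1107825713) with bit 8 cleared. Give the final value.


Step 1: 4279085488 ^ 1107825713 = 3171270017
Step 2: 3171270017 & ~(1 << 8) = 3171269761

3171269761


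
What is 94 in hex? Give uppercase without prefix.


94 = 5E hex

5E


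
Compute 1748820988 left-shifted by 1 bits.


0b1101000001111001110001111111100 << 1 = 0b11010000011110011100011111111000 = 3497641976

3497641976


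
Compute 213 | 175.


0b11010101 | 0b10101111 = 0b11111111 = 255

255


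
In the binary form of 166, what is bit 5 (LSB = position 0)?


0b10100110, position 5 = 1

1


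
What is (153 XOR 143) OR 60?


Step 1: 153 ^ 143 = 22
Step 2: 22 | 60 = 62

62


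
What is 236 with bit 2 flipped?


236 ^ (1 << 2) = 236 ^ 4 = 232

232


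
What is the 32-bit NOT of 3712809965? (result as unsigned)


~0b11011101010011001111101111101101 = 0b100010101100110000010000010010 = 582157330 (32-bit unsigned)

582157330


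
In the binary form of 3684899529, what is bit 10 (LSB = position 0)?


0b11011011101000110001101011001001, position 10 = 0

0


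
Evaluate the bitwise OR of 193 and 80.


0b11000001 | 0b1010000 = 0b11010001 = 209

209


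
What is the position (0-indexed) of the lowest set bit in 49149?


0b1011111111111101. Lowest set bit at position 0

0


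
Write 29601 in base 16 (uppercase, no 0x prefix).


29601 = 73A1 hex

73A1


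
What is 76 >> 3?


0b1001100 >> 3 = 0b1001 = 9

9


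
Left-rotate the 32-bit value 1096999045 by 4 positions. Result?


Rotate 0b1000001011000101110000010000101 left by 4 (32-bit) = 0b10110001011100000100001010100 = 372115540

372115540


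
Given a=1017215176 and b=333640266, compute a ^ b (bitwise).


1017215176 ^ 333640266 = 792955522

792955522


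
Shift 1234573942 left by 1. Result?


0b1001001100101100001101001110110 << 1 = 0b10010011001011000011010011101100 = 2469147884

2469147884


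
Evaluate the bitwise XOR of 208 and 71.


0b11010000 ^ 0b1000111 = 0b10010111 = 151

151


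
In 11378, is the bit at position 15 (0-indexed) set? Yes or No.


0b10110001110010, bit 15 = 0. No

No


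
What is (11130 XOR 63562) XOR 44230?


Step 1: 11130 ^ 63562 = 54064
Step 2: 54064 ^ 44230 = 32758

32758


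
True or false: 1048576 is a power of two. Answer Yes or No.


0b100000000000000000000. Only one bit set => Yes

Yes


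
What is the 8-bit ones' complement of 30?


30 ^ 255 = 225

225


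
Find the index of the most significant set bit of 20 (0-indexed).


0b10100. Highest set bit at position 4

4


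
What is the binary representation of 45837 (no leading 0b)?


45837 = 1011001100001101 in binary

1011001100001101


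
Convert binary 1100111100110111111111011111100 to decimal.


1100111100110111111111011111100 in decimal = 1738276604

1738276604


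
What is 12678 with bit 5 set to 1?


12678 | (1 << 5) = 12678 | 32 = 12710

12710


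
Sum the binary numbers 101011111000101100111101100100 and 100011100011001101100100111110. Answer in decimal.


101011111000101100111101100100 + 100011100011001101100100111110 = 1001111011011111010100010100010 = 1332717730

1332717730


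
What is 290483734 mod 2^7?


290483734 & 127 = 22

22


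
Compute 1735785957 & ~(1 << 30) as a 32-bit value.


1735785957 & ~(1 << 30) = 662044133

662044133


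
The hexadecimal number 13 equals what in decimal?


13 hex = 19 decimal

19


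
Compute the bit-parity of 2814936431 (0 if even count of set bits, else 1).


0b10100111110010001000010101101111 has 17 ones => parity 1

1


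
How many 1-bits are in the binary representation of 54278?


0b1101010000000110 has 6 set bits

6


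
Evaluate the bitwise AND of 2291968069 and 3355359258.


0b10001000100111001010100001000101 & 0b11000111111111101011100000011010 = 0b10000000100111001010100000000000 = 2157750272

2157750272


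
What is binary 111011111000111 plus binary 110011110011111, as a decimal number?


111011111000111 + 110011110011111 = 1101111101100110 = 57190

57190


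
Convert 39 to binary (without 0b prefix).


39 = 100111 in binary

100111


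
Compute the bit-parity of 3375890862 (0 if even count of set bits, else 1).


0b11001001001110000000000110101110 has 13 ones => parity 1

1


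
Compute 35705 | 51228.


0b1000101101111001 | 0b1100100000011100 = 0b1100101101111101 = 52093

52093


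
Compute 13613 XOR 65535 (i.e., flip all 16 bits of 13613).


13613 ^ 65535 = 51922

51922
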